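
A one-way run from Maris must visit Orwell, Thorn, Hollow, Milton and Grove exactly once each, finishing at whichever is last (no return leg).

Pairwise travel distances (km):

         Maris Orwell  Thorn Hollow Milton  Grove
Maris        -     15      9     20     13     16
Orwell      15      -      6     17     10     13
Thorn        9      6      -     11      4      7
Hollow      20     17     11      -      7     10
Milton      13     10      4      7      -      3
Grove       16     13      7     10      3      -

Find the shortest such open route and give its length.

There are 5! = 120 possible orderings.
Maris - Orwell - Thorn - Hollow - Milton - Grove: 15+6+11+7+3 = 42
Maris - Orwell - Thorn - Hollow - Grove - Milton: 15+6+11+10+3 = 45
Maris - Orwell - Thorn - Milton - Hollow - Grove: 15+6+4+7+10 = 42
Maris - Orwell - Thorn - Milton - Grove - Hollow: 15+6+4+3+10 = 38
Maris - Orwell - Thorn - Grove - Hollow - Milton: 15+6+7+10+7 = 45
Maris - Orwell - Thorn - Grove - Milton - Hollow: 15+6+7+3+7 = 38
Maris - Orwell - Hollow - Thorn - Milton - Grove: 15+17+11+4+3 = 50
Maris - Orwell - Hollow - Thorn - Grove - Milton: 15+17+11+7+3 = 53
Maris - Orwell - Hollow - Milton - Thorn - Grove: 15+17+7+4+7 = 50
Maris - Orwell - Hollow - Milton - Grove - Thorn: 15+17+7+3+7 = 49
Maris - Orwell - Hollow - Grove - Thorn - Milton: 15+17+10+7+4 = 53
Maris - Orwell - Hollow - Grove - Milton - Thorn: 15+17+10+3+4 = 49
Maris - Orwell - Milton - Thorn - Hollow - Grove: 15+10+4+11+10 = 50
Maris - Orwell - Milton - Thorn - Grove - Hollow: 15+10+4+7+10 = 46
… (106 more)
The minimum is 38.
One shortest path: Maris → Orwell → Thorn → Milton → Grove → Hollow.

38 km — the minimum one-way total.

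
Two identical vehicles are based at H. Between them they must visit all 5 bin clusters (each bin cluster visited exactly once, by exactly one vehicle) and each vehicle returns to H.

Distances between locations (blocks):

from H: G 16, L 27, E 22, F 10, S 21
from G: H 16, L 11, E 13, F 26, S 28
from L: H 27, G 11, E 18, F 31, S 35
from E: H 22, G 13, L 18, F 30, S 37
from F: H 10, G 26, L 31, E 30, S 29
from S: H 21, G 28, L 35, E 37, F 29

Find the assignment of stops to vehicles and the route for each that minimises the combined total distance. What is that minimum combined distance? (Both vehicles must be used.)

Check every non-empty split of the stops between the two vehicles; for each half take its own optimal tour:
  {G} + {L, E, F, S}: 32 + 114 = 146
  {L} + {G, E, F, S}: 54 + 102 = 156
  {G, L} + {E, F, S}: 54 + 98 = 152
  {E} + {G, L, F, S}: 44 + 101 = 145
  {G, E} + {L, F, S}: 51 + 97 = 148
  {L, E} + {G, F, S}: 67 + 83 = 150
  … (15 splits in total)
  {F} + {G, L, E, S}: 20 + 100 = 120  ← best
Best: vehicle 1 H → F → H = 20; vehicle 2 H → E → L → G → S → H = 100; combined 120.

Minimum combined distance: 120 blocks.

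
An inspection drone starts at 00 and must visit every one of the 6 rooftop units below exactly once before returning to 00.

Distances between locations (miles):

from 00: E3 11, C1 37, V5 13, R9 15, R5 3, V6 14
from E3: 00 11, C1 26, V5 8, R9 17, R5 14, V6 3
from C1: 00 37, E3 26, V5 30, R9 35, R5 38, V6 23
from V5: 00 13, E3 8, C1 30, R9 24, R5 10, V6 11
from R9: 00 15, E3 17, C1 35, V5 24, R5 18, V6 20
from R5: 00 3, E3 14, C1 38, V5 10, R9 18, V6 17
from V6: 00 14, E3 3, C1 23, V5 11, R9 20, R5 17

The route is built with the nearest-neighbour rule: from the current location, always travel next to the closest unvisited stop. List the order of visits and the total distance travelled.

Total distance 116 miles via the nearest-neighbour route 00 → R5 → V5 → E3 → V6 → R9 → C1 → 00.

From 00: distances to unvisited — R5=3, E3=11, V5=13, V6=14, R9=15, C1=37. Nearest is R5 (3).
From R5: distances to unvisited — V5=10, E3=14, V6=17, R9=18, C1=38. Nearest is V5 (10).
From V5: distances to unvisited — E3=8, V6=11, R9=24, C1=30. Nearest is E3 (8).
From E3: distances to unvisited — V6=3, R9=17, C1=26. Nearest is V6 (3).
From V6: distances to unvisited — R9=20, C1=23. Nearest is R9 (20).
From R9: distances to unvisited — C1=35. Nearest is C1 (35).
Return C1→00: 37.
Total = 3 + 10 + 8 + 3 + 20 + 35 + 37 = 116.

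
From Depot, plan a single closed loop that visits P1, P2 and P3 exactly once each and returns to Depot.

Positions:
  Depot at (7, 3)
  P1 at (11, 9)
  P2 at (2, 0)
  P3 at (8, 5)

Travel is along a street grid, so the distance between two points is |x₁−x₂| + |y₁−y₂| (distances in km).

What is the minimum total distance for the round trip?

Shortest round trip = 36 km.

Depot→P1→P2→P3→Depot: 10+18+11+3 = 42
Depot→P1→P3→P2→Depot: 10+7+11+8 = 36
Depot→P2→P1→P3→Depot: 8+18+7+3 = 36
The minimum is 36.
One optimal route: Depot → P1 → P3 → P2 → Depot (or its reverse).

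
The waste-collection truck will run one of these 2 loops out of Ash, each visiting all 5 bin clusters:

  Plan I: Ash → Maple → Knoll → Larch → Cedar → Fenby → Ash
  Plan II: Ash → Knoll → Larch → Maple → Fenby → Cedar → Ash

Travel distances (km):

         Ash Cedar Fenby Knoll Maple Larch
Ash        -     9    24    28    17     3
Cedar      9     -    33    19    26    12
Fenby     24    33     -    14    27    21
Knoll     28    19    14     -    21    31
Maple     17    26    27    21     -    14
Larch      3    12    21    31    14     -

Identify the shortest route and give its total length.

Shortest is Plan I, total 138 km.

Plan I: 17 + 21 + 31 + 12 + 33 + 24 = 138
Plan II: 28 + 31 + 14 + 27 + 33 + 9 = 142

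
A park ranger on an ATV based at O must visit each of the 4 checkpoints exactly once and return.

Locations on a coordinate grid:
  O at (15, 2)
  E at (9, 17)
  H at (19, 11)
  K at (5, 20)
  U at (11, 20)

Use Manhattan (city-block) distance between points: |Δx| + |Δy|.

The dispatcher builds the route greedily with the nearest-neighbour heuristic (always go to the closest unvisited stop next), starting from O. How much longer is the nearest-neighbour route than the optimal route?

The nearest-neighbour route is 4 longer than optimal.

From O: H=13, E=21, U=22, K=28 → choose H (13).
From H: E=16, U=17, K=23 → choose E (16).
From E: U=5, K=7 → choose U (5).
From U: K=6 → choose K (6).
NN route O → H → E → U → K → O costs 68.
Optimal: O → E → K → U → H → O costs 64 (by enumerating all 12 distinct tours).
Excess = 68 − 64 = 4.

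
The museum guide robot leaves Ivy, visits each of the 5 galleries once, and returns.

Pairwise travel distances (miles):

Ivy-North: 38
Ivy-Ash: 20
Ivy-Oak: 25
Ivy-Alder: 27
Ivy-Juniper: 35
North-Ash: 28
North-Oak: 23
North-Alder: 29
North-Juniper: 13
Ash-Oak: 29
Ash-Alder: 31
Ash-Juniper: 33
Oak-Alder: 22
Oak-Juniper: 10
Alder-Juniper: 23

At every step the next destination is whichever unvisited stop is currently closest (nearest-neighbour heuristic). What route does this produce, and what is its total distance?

Total distance 120 miles via the nearest-neighbour route Ivy → Ash → North → Juniper → Oak → Alder → Ivy.

At Ivy the remaining stops are Ash 20, Oak 25, Alder 27, Juniper 35, North 38; go to Ash.
At Ash the remaining stops are North 28, Oak 29, Alder 31, Juniper 33; go to North.
At North the remaining stops are Juniper 13, Oak 23, Alder 29; go to Juniper.
At Juniper the remaining stops are Oak 10, Alder 23; go to Oak.
At Oak the remaining stops are Alder 22; go to Alder.
Return Alder→Ivy: 27.
Total = 20 + 28 + 13 + 10 + 22 + 27 = 120.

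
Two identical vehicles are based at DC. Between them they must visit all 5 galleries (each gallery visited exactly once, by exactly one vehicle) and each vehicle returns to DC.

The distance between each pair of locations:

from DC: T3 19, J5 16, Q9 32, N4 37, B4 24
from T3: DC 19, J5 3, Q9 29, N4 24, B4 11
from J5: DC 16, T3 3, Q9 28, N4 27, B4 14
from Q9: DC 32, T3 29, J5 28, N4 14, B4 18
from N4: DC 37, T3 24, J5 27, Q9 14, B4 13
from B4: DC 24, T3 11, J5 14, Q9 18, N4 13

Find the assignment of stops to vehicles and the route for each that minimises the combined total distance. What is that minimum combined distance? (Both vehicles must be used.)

121 — the smallest possible combined total.

Try each way of splitting the stops between the two vehicles (each non-empty) and, for each split, find the best tour for each vehicle:
  {T3} + {J5, Q9, N4, B4}: 38 + 89 = 127
  {J5} + {T3, Q9, N4, B4}: 32 + 89 = 121
  {T3, J5} + {Q9, N4, B4}: 38 + 83 = 121
  {Q9} + {T3, J5, N4, B4}: 64 + 80 = 144
  {T3, Q9} + {J5, N4, B4}: 80 + 80 = 160
  {J5, Q9} + {T3, N4, B4}: 76 + 80 = 156
  … (15 splits in total)
Best: vehicle 1 DC → J5 → DC = 32; vehicle 2 DC → T3 → B4 → N4 → Q9 → DC = 89; combined 121.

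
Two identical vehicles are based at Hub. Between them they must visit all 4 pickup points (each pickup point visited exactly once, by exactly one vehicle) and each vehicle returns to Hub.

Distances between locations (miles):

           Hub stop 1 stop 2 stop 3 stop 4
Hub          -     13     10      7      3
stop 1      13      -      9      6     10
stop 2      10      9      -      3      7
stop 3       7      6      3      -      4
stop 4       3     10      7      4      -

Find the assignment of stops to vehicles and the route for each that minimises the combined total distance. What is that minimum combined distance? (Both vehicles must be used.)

38 miles — the smallest possible combined total.

Check every non-empty split of the stops between the two vehicles; for each half take its own optimal tour:
  {stop 1} + {stop 2, stop 3, stop 4}: 26 + 20 = 46
  {stop 2} + {stop 1, stop 3, stop 4}: 20 + 26 = 46
  {stop 1, stop 2} + {stop 3, stop 4}: 32 + 14 = 46
  {stop 3} + {stop 1, stop 2, stop 4}: 14 + 32 = 46
  {stop 1, stop 3} + {stop 2, stop 4}: 26 + 20 = 46
  {stop 2, stop 3} + {stop 1, stop 4}: 20 + 26 = 46
  … (7 splits in total)
  {stop 1, stop 2, stop 3} + {stop 4}: 32 + 6 = 38  ← best
Best: vehicle 1 Hub → stop 1 → stop 2 → stop 3 → Hub = 32; vehicle 2 Hub → stop 4 → Hub = 6; combined 38.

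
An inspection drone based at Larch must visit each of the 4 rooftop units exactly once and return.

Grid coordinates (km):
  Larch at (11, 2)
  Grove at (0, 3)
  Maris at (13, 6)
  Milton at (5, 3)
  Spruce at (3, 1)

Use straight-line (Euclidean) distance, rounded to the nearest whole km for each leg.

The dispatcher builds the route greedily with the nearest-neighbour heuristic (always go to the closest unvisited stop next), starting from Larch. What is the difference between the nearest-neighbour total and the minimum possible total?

Larch: Maris=4, Milton=6, Spruce=8, Grove=11 ⇒ Maris
Maris: Milton=9, Spruce=11, Grove=13 ⇒ Milton
Milton: Spruce=3, Grove=5 ⇒ Spruce
Spruce: Grove=4 ⇒ Grove
NN route Larch → Maris → Milton → Spruce → Grove → Larch costs 31.
Optimal: Larch → Maris → Grove → Spruce → Milton → Larch costs 30 (by enumerating all 12 distinct tours).
Excess = 31 − 30 = 1.

Excess over optimum: 1 km.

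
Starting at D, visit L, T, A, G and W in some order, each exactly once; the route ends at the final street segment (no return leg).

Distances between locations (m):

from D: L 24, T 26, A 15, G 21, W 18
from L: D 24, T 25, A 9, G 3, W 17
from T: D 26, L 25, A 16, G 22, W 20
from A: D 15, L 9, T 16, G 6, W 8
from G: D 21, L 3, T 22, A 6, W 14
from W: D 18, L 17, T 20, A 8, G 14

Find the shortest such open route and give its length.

60 m — the minimum one-way total.

There are 5! = 120 possible orderings.
D → L → T → A → G → W: 24+25+16+6+14 = 85
D → L → T → A → W → G: 24+25+16+8+14 = 87
D → L → T → G → A → W: 24+25+22+6+8 = 85
D → L → T → G → W → A: 24+25+22+14+8 = 93
D → L → T → W → A → G: 24+25+20+8+6 = 83
D → L → T → W → G → A: 24+25+20+14+6 = 89
D → L → A → T → G → W: 24+9+16+22+14 = 85
D → L → A → T → W → G: 24+9+16+20+14 = 83
D → L → A → G → T → W: 24+9+6+22+20 = 81
D → L → A → G → W → T: 24+9+6+14+20 = 73
D → L → A → W → T → G: 24+9+8+20+22 = 83
D → L → A → W → G → T: 24+9+8+14+22 = 77
D → L → G → T → A → W: 24+3+22+16+8 = 73
D → L → G → T → W → A: 24+3+22+20+8 = 77
… (106 more)
D → W → L → G → A → T: 18+17+3+6+16 = 60  ← best
The minimum is 60.
One shortest path: D → W → L → G → A → T.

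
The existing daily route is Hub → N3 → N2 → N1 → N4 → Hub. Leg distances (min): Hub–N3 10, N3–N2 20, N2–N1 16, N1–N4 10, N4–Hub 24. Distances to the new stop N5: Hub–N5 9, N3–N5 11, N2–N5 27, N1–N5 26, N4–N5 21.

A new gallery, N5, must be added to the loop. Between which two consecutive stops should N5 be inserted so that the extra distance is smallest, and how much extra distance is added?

Insertion cost between consecutive stops i–j is d(i,N5) + d(N5,j) − d(i,j):
  between Hub and N3: 9 + 11 − 10 = 10
  between N3 and N2: 11 + 27 − 20 = 18
  between N2 and N1: 27 + 26 − 16 = 37
  between N1 and N4: 26 + 21 − 10 = 37
  between N4 and Hub: 21 + 9 − 24 = 6
Cheapest insertion is between N4 and Hub, adding 6.
New total = 80 + 6 = 86.

Minimum extra distance: 6 min, inserting N5 between N4 and Hub.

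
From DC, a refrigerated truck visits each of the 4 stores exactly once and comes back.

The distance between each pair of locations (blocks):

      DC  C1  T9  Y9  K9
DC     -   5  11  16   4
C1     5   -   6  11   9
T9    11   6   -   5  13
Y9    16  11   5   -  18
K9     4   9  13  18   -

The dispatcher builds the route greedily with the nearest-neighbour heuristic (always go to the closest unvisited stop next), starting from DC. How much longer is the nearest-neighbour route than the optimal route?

DC: K9=4, C1=5, T9=11, Y9=16 ⇒ K9
K9: C1=9, T9=13, Y9=18 ⇒ C1
C1: T9=6, Y9=11 ⇒ T9
T9: Y9=5 ⇒ Y9
NN route DC → K9 → C1 → T9 → Y9 → DC costs 40.
Optimal: DC → C1 → T9 → Y9 → K9 → DC costs 38 (by enumerating all 12 distinct tours).
Excess = 40 − 38 = 2.

2 blocks longer than the optimal tour.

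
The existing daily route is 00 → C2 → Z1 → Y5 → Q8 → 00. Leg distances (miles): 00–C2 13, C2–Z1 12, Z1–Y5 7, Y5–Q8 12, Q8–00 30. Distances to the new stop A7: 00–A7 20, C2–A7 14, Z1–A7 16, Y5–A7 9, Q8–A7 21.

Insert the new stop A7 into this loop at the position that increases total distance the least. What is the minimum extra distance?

Insertion cost between consecutive stops i–j is d(i,A7) + d(A7,j) − d(i,j):
  between 00 and C2: 20 + 14 − 13 = 21
  between C2 and Z1: 14 + 16 − 12 = 18
  between Z1 and Y5: 16 + 9 − 7 = 18
  between Y5 and Q8: 9 + 21 − 12 = 18
  between Q8 and 00: 21 + 20 − 30 = 11
Cheapest insertion is between Q8 and 00, adding 11.
New total = 74 + 11 = 85.

Adding 11 miles by placing A7 on the Q8–00 leg.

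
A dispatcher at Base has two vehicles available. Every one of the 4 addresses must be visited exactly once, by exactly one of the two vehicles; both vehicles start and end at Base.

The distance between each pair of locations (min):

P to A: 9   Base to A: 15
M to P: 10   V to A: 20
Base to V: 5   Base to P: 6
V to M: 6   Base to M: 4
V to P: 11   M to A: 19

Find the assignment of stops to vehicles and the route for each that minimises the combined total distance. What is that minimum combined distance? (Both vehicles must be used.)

Minimum combined distance: 45 min.

There are 2^3 − 1 = 7 ways to divide the 4 stops into two non-empty groups. For each, the best each vehicle can do is its own shortest tour through its group:
  {V} + {M, P, A}: 10 + 38 = 48
  {M} + {V, P, A}: 8 + 40 = 48
  {V, M} + {P, A}: 15 + 30 = 45
  {P} + {V, M, A}: 12 + 45 = 57
  {V, P} + {M, A}: 22 + 38 = 60
  {M, P} + {V, A}: 20 + 40 = 60
  … (7 splits in total)
Best: vehicle 1 Base → V → M → Base = 15; vehicle 2 Base → P → A → Base = 30; combined 45.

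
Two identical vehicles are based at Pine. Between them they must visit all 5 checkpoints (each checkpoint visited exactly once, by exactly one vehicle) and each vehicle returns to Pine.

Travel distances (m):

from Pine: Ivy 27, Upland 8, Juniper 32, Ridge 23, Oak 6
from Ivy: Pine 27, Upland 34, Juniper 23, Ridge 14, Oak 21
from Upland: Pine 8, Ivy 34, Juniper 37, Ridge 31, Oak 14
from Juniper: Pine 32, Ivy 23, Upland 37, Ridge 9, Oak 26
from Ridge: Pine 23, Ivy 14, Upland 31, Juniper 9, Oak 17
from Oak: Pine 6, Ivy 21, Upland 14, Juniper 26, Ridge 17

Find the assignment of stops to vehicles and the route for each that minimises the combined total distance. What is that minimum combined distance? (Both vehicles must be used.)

Minimum combined distance: 98 m.

Check every non-empty split of the stops between the two vehicles; for each half take its own optimal tour:
  {Ivy} + {Upland, Juniper, Ridge, Oak}: 54 + 77 = 131
  {Upland} + {Ivy, Juniper, Ridge, Oak}: 16 + 82 = 98
  {Ivy, Upland} + {Juniper, Ridge, Oak}: 69 + 64 = 133
  {Juniper} + {Ivy, Upland, Ridge, Oak}: 64 + 79 = 143
  {Ivy, Juniper} + {Upland, Ridge, Oak}: 82 + 62 = 144
  {Upland, Juniper} + {Ivy, Ridge, Oak}: 77 + 64 = 141
  … (15 splits in total)
Best: vehicle 1 Pine → Upland → Pine = 16; vehicle 2 Pine → Ivy → Juniper → Ridge → Oak → Pine = 82; combined 98.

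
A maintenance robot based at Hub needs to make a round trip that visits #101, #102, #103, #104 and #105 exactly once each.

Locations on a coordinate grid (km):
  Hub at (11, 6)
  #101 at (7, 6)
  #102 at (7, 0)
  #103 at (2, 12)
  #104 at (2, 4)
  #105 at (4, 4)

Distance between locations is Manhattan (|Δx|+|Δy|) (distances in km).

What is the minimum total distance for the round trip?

Shortest round trip = 42 km.

There are 60 distinct closed tours to check (reversals are equivalent).
Hub-#101-#102-#103-#104-#105-Hub: 4+6+17+8+2+9 = 46
Hub-#101-#102-#103-#105-#104-Hub: 4+6+17+10+2+11 = 50
Hub-#101-#102-#104-#103-#105-Hub: 4+6+9+8+10+9 = 46
Hub-#101-#102-#104-#105-#103-Hub: 4+6+9+2+10+15 = 46
Hub-#101-#102-#105-#103-#104-Hub: 4+6+7+10+8+11 = 46
Hub-#101-#102-#105-#104-#103-Hub: 4+6+7+2+8+15 = 42
Hub-#101-#103-#102-#104-#105-Hub: 4+11+17+9+2+9 = 52
Hub-#101-#103-#102-#105-#104-Hub: 4+11+17+7+2+11 = 52
Hub-#101-#103-#104-#102-#105-Hub: 4+11+8+9+7+9 = 48
Hub-#101-#103-#104-#105-#102-Hub: 4+11+8+2+7+10 = 42
Hub-#101-#103-#105-#102-#104-Hub: 4+11+10+7+9+11 = 52
Hub-#101-#103-#105-#104-#102-Hub: 4+11+10+2+9+10 = 46
Hub-#101-#104-#102-#103-#105-Hub: 4+7+9+17+10+9 = 56
Hub-#101-#104-#102-#105-#103-Hub: 4+7+9+7+10+15 = 52
… (46 more)
The minimum is 42.
One optimal route: Hub → #101 → #102 → #105 → #104 → #103 → Hub (or its reverse).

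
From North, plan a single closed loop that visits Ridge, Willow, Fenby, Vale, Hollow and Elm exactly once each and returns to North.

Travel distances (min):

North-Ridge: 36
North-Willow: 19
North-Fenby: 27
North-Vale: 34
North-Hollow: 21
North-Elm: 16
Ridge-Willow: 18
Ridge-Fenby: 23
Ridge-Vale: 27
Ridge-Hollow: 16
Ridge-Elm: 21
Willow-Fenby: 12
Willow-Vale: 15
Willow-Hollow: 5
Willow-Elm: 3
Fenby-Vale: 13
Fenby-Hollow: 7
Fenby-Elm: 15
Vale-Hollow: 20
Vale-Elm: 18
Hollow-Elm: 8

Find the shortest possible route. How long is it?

Minimum total distance: 105 min.

There are 360 distinct closed tours to check (reversals are equivalent).
North → Ridge → Willow → Fenby → Vale → Hollow → Elm → North: 36+18+12+13+20+8+16 = 123
North → Ridge → Willow → Fenby → Vale → Elm → Hollow → North: 36+18+12+13+18+8+21 = 126
North → Ridge → Willow → Fenby → Hollow → Vale → Elm → North: 36+18+12+7+20+18+16 = 127
North → Ridge → Willow → Fenby → Hollow → Elm → Vale → North: 36+18+12+7+8+18+34 = 133
North → Ridge → Willow → Fenby → Elm → Vale → Hollow → North: 36+18+12+15+18+20+21 = 140
North → Ridge → Willow → Fenby → Elm → Hollow → Vale → North: 36+18+12+15+8+20+34 = 143
North → Ridge → Willow → Vale → Fenby → Hollow → Elm → North: 36+18+15+13+7+8+16 = 113
North → Ridge → Willow → Vale → Fenby → Elm → Hollow → North: 36+18+15+13+15+8+21 = 126
… (352 more)
North → Hollow → Fenby → Vale → Ridge → Willow → Elm → North: 21+7+13+27+18+3+16 = 105  ← best
The minimum is 105.
One optimal route: North → Hollow → Fenby → Vale → Ridge → Willow → Elm → North (or its reverse).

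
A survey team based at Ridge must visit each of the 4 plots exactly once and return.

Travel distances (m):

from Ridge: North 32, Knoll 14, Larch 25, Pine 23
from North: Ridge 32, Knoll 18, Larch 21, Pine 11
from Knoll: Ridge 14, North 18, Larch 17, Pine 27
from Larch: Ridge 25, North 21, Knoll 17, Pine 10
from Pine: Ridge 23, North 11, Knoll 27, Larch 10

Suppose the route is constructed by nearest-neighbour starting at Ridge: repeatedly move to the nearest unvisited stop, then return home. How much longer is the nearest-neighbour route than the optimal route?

The nearest-neighbour route is 6 m longer than optimal.

From Ridge: Knoll=14, Pine=23, Larch=25, North=32 → choose Knoll (14).
From Knoll: Larch=17, North=18, Pine=27 → choose Larch (17).
From Larch: Pine=10, North=21 → choose Pine (10).
From Pine: North=11 → choose North (11).
NN route Ridge → Knoll → Larch → Pine → North → Ridge costs 84.
Optimal: Ridge → Knoll → North → Pine → Larch → Ridge costs 78 (by enumerating all 12 distinct tours).
Excess = 84 − 78 = 6.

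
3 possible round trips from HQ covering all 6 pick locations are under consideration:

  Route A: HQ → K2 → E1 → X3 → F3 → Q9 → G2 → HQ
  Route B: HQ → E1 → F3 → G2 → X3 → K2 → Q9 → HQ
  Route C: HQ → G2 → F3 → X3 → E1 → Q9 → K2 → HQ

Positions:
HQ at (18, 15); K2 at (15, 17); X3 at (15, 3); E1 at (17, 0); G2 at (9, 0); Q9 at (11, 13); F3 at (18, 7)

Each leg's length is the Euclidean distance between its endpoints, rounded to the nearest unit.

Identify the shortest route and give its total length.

Route A: 4 + 17 + 4 + 5 + 9 + 13 + 17 = 69
Route B: 15 + 7 + 11 + 7 + 14 + 6 + 7 = 67
Route C: 17 + 11 + 5 + 4 + 14 + 6 + 4 = 61

61 — Route C is the shortest.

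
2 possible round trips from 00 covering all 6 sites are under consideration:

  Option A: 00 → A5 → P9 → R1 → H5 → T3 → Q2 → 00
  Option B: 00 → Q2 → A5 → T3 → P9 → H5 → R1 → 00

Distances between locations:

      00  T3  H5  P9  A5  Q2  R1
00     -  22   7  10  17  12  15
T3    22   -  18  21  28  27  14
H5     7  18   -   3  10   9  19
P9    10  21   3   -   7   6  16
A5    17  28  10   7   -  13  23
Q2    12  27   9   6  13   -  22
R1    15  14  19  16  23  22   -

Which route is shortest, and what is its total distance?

Option A: 17 + 7 + 16 + 19 + 18 + 27 + 12 = 116
Option B: 12 + 13 + 28 + 21 + 3 + 19 + 15 = 111

111 — Option B is the shortest.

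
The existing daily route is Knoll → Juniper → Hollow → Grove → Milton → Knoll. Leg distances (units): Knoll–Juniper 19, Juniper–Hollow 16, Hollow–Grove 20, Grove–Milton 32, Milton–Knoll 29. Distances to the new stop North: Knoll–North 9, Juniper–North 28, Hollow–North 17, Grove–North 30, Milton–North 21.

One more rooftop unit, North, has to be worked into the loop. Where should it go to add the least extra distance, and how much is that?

Insertion cost between consecutive stops i–j is d(i,North) + d(North,j) − d(i,j):
  between Knoll and Juniper: 9 + 28 − 19 = 18
  between Juniper and Hollow: 28 + 17 − 16 = 29
  between Hollow and Grove: 17 + 30 − 20 = 27
  between Grove and Milton: 30 + 21 − 32 = 19
  between Milton and Knoll: 21 + 9 − 29 = 1
Cheapest insertion is between Milton and Knoll, adding 1.
New total = 116 + 1 = 117.

Adding 1 by placing North on the Milton–Knoll leg.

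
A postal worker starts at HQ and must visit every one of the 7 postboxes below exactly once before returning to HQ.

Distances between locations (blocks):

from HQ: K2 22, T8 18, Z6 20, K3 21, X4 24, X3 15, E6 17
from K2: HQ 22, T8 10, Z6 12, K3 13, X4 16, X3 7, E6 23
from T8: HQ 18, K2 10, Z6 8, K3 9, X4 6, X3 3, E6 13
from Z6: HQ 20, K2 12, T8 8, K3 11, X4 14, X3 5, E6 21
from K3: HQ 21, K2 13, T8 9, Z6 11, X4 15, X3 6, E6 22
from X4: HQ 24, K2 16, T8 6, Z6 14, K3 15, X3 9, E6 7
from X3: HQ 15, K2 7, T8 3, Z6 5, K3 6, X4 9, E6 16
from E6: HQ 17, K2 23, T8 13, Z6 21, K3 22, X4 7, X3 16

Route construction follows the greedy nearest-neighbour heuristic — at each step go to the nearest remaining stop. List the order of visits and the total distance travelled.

Nearest-neighbour total = 98 blocks; route HQ → X3 → T8 → X4 → E6 → Z6 → K3 → K2 → HQ.

From HQ: distances to unvisited — X3=15, E6=17, T8=18, Z6=20, K3=21, K2=22, X4=24. Nearest is X3 (15).
From X3: distances to unvisited — T8=3, Z6=5, K3=6, K2=7, X4=9, E6=16. Nearest is T8 (3).
From T8: distances to unvisited — X4=6, Z6=8, K3=9, K2=10, E6=13. Nearest is X4 (6).
From X4: distances to unvisited — E6=7, Z6=14, K3=15, K2=16. Nearest is E6 (7).
From E6: distances to unvisited — Z6=21, K3=22, K2=23. Nearest is Z6 (21).
From Z6: distances to unvisited — K3=11, K2=12. Nearest is K3 (11).
From K3: distances to unvisited — K2=13. Nearest is K2 (13).
Return K2→HQ: 22.
Total = 15 + 3 + 6 + 7 + 21 + 11 + 13 + 22 = 98.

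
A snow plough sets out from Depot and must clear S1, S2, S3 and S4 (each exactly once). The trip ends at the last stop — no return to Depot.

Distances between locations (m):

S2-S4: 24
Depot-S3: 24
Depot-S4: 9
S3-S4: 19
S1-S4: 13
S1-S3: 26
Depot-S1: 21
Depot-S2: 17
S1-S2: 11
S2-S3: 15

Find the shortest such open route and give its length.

Shortest open route: 48 m.

There are 4! = 24 possible orderings.
Depot - S1 - S2 - S3 - S4: 21+11+15+19 = 66
Depot - S1 - S2 - S4 - S3: 21+11+24+19 = 75
Depot - S1 - S3 - S2 - S4: 21+26+15+24 = 86
Depot - S1 - S3 - S4 - S2: 21+26+19+24 = 90
Depot - S1 - S4 - S2 - S3: 21+13+24+15 = 73
Depot - S1 - S4 - S3 - S2: 21+13+19+15 = 68
Depot - S2 - S1 - S3 - S4: 17+11+26+19 = 73
Depot - S2 - S1 - S4 - S3: 17+11+13+19 = 60
Depot - S2 - S3 - S1 - S4: 17+15+26+13 = 71
Depot - S2 - S3 - S4 - S1: 17+15+19+13 = 64
Depot - S2 - S4 - S1 - S3: 17+24+13+26 = 80
Depot - S2 - S4 - S3 - S1: 17+24+19+26 = 86
Depot - S3 - S1 - S2 - S4: 24+26+11+24 = 85
Depot - S3 - S1 - S4 - S2: 24+26+13+24 = 87
… (10 more)
Depot - S4 - S1 - S2 - S3: 9+13+11+15 = 48  ← best
The minimum is 48.
One shortest path: Depot → S4 → S1 → S2 → S3.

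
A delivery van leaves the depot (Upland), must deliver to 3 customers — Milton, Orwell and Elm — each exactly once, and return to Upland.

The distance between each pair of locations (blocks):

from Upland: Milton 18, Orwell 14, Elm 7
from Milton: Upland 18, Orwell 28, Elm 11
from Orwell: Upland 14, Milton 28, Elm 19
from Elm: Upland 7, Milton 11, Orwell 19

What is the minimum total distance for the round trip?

Shortest round trip = 60 blocks.

There are 3 distinct closed tours to check (reversals are equivalent).
Upland → Milton → Orwell → Elm → Upland: 18+28+19+7 = 72
Upland → Milton → Elm → Orwell → Upland: 18+11+19+14 = 62
Upland → Orwell → Milton → Elm → Upland: 14+28+11+7 = 60
The minimum is 60.
One optimal route: Upland → Orwell → Milton → Elm → Upland (or its reverse).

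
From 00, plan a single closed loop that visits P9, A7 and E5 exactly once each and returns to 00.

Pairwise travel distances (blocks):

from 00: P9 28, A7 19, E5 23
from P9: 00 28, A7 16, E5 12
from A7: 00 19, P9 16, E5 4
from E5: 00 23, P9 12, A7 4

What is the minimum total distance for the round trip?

63 blocks — the shortest possible round trip.

With 3 stops there are 3!/2 = 3 distinct round trips (a route and its reverse cost the same).
00→P9→A7→E5→00: 28+16+4+23 = 71
00→P9→E5→A7→00: 28+12+4+19 = 63
00→A7→P9→E5→00: 19+16+12+23 = 70
The minimum is 63.
One optimal route: 00 → P9 → E5 → A7 → 00 (or its reverse).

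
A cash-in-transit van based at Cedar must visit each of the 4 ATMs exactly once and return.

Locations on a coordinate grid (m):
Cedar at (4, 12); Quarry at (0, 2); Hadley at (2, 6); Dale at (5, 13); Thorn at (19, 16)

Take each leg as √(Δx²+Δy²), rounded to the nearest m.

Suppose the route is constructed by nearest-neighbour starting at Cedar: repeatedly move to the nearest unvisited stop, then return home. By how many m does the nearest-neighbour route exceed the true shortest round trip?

The nearest-neighbour route is 4 m longer than optimal.

Cedar: Dale=1, Hadley=6, Quarry=11, Thorn=16 ⇒ Dale
Dale: Hadley=8, Quarry=12, Thorn=14 ⇒ Hadley
Hadley: Quarry=4, Thorn=20 ⇒ Quarry
Quarry: Thorn=24 ⇒ Thorn
NN route Cedar → Dale → Hadley → Quarry → Thorn → Cedar costs 53.
Optimal: Cedar → Hadley → Quarry → Thorn → Dale → Cedar costs 49 (by enumerating all 12 distinct tours).
Excess = 53 − 49 = 4.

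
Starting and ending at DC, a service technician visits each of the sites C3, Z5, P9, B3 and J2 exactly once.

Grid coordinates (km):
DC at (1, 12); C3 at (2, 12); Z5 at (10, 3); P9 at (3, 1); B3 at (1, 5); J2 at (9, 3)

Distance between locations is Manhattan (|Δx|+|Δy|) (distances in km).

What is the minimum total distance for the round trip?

Minimum total distance: 40 km.

There are 60 distinct closed tours to check (reversals are equivalent).
DC → C3 → Z5 → P9 → B3 → J2 → DC: 1+17+9+6+10+17 = 60
DC → C3 → Z5 → P9 → J2 → B3 → DC: 1+17+9+8+10+7 = 52
DC → C3 → Z5 → B3 → P9 → J2 → DC: 1+17+11+6+8+17 = 60
DC → C3 → Z5 → B3 → J2 → P9 → DC: 1+17+11+10+8+13 = 60
DC → C3 → Z5 → J2 → P9 → B3 → DC: 1+17+1+8+6+7 = 40
DC → C3 → Z5 → J2 → B3 → P9 → DC: 1+17+1+10+6+13 = 48
DC → C3 → P9 → Z5 → B3 → J2 → DC: 1+12+9+11+10+17 = 60
DC → C3 → P9 → Z5 → J2 → B3 → DC: 1+12+9+1+10+7 = 40
DC → C3 → P9 → B3 → Z5 → J2 → DC: 1+12+6+11+1+17 = 48
DC → C3 → P9 → B3 → J2 → Z5 → DC: 1+12+6+10+1+18 = 48
DC → C3 → P9 → J2 → Z5 → B3 → DC: 1+12+8+1+11+7 = 40
DC → C3 → P9 → J2 → B3 → Z5 → DC: 1+12+8+10+11+18 = 60
DC → C3 → B3 → Z5 → P9 → J2 → DC: 1+8+11+9+8+17 = 54
DC → C3 → B3 → Z5 → J2 → P9 → DC: 1+8+11+1+8+13 = 42
… (46 more)
The minimum is 40.
One optimal route: DC → C3 → Z5 → J2 → P9 → B3 → DC (or its reverse).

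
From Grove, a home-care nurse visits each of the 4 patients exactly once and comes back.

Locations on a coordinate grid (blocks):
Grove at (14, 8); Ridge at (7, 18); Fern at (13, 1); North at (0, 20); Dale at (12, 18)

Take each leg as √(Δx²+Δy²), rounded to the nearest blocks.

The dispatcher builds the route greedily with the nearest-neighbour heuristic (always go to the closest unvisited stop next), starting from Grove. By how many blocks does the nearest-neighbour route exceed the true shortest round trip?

Grove: Fern=7, Dale=10, Ridge=12, North=18 ⇒ Fern
Fern: Dale=17, Ridge=18, North=23 ⇒ Dale
Dale: Ridge=5, North=12 ⇒ Ridge
Ridge: North=7 ⇒ North
NN route Grove → Fern → Dale → Ridge → North → Grove costs 54.
Optimal: Grove → Fern → North → Ridge → Dale → Grove costs 52 (by enumerating all 12 distinct tours).
Excess = 54 − 52 = 2.

The nearest-neighbour route is 2 blocks longer than optimal.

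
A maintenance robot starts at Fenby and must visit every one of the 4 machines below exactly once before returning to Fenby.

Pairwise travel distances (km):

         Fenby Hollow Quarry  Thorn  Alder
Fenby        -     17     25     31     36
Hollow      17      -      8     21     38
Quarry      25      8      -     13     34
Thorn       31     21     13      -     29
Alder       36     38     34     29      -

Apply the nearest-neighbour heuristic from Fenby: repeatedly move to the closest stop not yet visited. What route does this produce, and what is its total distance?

From Fenby: distances to unvisited — Hollow=17, Quarry=25, Thorn=31, Alder=36. Nearest is Hollow (17).
From Hollow: distances to unvisited — Quarry=8, Thorn=21, Alder=38. Nearest is Quarry (8).
From Quarry: distances to unvisited — Thorn=13, Alder=34. Nearest is Thorn (13).
From Thorn: distances to unvisited — Alder=29. Nearest is Alder (29).
Return Alder→Fenby: 36.
Total = 17 + 8 + 13 + 29 + 36 = 103.

103 km along Fenby → Hollow → Quarry → Thorn → Alder → Fenby.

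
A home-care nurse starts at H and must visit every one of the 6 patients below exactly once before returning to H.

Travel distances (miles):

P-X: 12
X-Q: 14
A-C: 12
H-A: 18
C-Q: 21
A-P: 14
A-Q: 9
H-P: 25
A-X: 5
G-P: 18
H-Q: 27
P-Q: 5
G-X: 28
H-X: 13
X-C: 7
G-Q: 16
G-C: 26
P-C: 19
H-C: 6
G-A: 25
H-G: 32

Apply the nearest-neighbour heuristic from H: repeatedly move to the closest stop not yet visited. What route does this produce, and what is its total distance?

H → [C:6 / X:13 / A:18 / P:25 / Q:27 / G:32] → C (6)
C → [X:7 / A:12 / P:19 / Q:21 / G:26] → X (7)
X → [A:5 / P:12 / Q:14 / G:28] → A (5)
A → [Q:9 / P:14 / G:25] → Q (9)
Q → [P:5 / G:16] → P (5)
P → [G:18] → G (18)
Return G→H: 32.
Total = 6 + 7 + 5 + 9 + 5 + 18 + 32 = 82.

Nearest-neighbour total = 82 miles; route H → C → X → A → Q → P → G → H.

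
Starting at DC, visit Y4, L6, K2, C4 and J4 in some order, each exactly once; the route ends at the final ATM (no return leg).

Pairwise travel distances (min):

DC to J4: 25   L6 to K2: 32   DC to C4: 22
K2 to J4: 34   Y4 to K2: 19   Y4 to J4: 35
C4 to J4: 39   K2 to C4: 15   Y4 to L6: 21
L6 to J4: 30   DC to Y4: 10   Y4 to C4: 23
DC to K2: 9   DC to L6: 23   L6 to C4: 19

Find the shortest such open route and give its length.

There are 5! = 120 possible orderings.
DC - Y4 - L6 - K2 - C4 - J4: 10+21+32+15+39 = 117
DC - Y4 - L6 - K2 - J4 - C4: 10+21+32+34+39 = 136
DC - Y4 - L6 - C4 - K2 - J4: 10+21+19+15+34 = 99
DC - Y4 - L6 - C4 - J4 - K2: 10+21+19+39+34 = 123
DC - Y4 - L6 - J4 - K2 - C4: 10+21+30+34+15 = 110
DC - Y4 - L6 - J4 - C4 - K2: 10+21+30+39+15 = 115
DC - Y4 - K2 - L6 - C4 - J4: 10+19+32+19+39 = 119
DC - Y4 - K2 - L6 - J4 - C4: 10+19+32+30+39 = 130
DC - Y4 - K2 - C4 - L6 - J4: 10+19+15+19+30 = 93
DC - Y4 - K2 - C4 - J4 - L6: 10+19+15+39+30 = 113
DC - Y4 - K2 - J4 - L6 - C4: 10+19+34+30+19 = 112
DC - Y4 - K2 - J4 - C4 - L6: 10+19+34+39+19 = 121
DC - Y4 - C4 - L6 - K2 - J4: 10+23+19+32+34 = 118
DC - Y4 - C4 - L6 - J4 - K2: 10+23+19+30+34 = 116
… (106 more)
The minimum is 93.
One shortest path: DC → Y4 → K2 → C4 → L6 → J4.

Minimum one-way distance = 93 min.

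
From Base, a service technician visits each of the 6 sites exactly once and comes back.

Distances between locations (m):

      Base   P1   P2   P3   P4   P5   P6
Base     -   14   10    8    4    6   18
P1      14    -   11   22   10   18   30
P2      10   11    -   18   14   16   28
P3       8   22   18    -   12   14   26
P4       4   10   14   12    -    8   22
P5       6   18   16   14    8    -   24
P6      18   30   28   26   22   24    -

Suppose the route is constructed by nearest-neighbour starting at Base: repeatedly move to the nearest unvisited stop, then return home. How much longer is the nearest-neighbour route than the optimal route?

From Base: P4=4, P5=6, P3=8, P2=10, P1=14, P6=18 → choose P4 (4).
From P4: P5=8, P1=10, P3=12, P2=14, P6=22 → choose P5 (8).
From P5: P3=14, P2=16, P1=18, P6=24 → choose P3 (14).
From P3: P2=18, P1=22, P6=26 → choose P2 (18).
From P2: P1=11, P6=28 → choose P1 (11).
From P1: P6=30 → choose P6 (30).
NN route Base → P4 → P5 → P3 → P2 → P1 → P6 → Base costs 103.
Optimal: Base → P2 → P1 → P4 → P5 → P3 → P6 → Base costs 97 (by enumerating all 360 distinct tours).
Excess = 103 − 97 = 6.

6 m longer than the optimal tour.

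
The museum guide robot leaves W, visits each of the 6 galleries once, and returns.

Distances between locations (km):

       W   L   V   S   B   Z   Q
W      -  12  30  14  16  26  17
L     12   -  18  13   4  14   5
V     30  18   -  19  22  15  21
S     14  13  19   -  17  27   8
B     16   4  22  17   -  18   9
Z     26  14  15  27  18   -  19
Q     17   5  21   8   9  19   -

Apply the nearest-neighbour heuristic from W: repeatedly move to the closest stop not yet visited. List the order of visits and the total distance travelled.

W → [L:12 / S:14 / B:16 / Q:17 / Z:26 / V:30] → L (12)
L → [B:4 / Q:5 / S:13 / Z:14 / V:18] → B (4)
B → [Q:9 / S:17 / Z:18 / V:22] → Q (9)
Q → [S:8 / Z:19 / V:21] → S (8)
S → [V:19 / Z:27] → V (19)
V → [Z:15] → Z (15)
Return Z→W: 26.
Total = 12 + 4 + 9 + 8 + 19 + 15 + 26 = 93.

93 km along W → L → B → Q → S → V → Z → W.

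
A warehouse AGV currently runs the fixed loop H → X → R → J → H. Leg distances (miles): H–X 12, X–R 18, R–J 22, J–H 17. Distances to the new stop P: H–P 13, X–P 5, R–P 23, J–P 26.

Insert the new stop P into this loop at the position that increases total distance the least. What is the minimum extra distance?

Insertion cost between consecutive stops i–j is d(i,P) + d(P,j) − d(i,j):
  between H and X: 13 + 5 − 12 = 6
  between X and R: 5 + 23 − 18 = 10
  between R and J: 23 + 26 − 22 = 27
  between J and H: 26 + 13 − 17 = 22
Cheapest insertion is between H and X, adding 6.
New total = 69 + 6 = 75.

Adding 6 miles by placing P on the H–X leg.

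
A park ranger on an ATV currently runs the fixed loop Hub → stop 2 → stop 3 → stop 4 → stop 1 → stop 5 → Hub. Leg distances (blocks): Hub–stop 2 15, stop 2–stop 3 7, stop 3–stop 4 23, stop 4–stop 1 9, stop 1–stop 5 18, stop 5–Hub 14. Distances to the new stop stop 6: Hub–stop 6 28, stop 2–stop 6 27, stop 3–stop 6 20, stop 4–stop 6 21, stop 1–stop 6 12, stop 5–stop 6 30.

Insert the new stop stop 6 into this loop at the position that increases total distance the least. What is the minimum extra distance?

Insertion cost between consecutive stops i–j is d(i,stop 6) + d(stop 6,j) − d(i,j):
  between Hub and stop 2: 28 + 27 − 15 = 40
  between stop 2 and stop 3: 27 + 20 − 7 = 40
  between stop 3 and stop 4: 20 + 21 − 23 = 18
  between stop 4 and stop 1: 21 + 12 − 9 = 24
  between stop 1 and stop 5: 12 + 30 − 18 = 24
  between stop 5 and Hub: 30 + 28 − 14 = 44
Cheapest insertion is between stop 3 and stop 4, adding 18.
New total = 86 + 18 = 104.

Adding 18 blocks by placing stop 6 on the stop 3–stop 4 leg.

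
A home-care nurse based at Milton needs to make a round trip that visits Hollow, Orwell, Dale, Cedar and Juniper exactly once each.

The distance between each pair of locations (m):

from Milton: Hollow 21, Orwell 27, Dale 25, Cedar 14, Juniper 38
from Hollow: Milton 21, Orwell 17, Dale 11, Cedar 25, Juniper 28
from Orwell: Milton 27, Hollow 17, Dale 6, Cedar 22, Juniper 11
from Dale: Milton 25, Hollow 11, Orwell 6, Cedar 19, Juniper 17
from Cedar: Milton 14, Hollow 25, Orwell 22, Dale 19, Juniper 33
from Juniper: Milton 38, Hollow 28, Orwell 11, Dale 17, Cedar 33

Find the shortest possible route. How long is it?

Milton→Hollow→Orwell→Dale→Cedar→Juniper→Milton: 21+17+6+19+33+38 = 134
Milton→Hollow→Orwell→Dale→Juniper→Cedar→Milton: 21+17+6+17+33+14 = 108
Milton→Hollow→Orwell→Cedar→Dale→Juniper→Milton: 21+17+22+19+17+38 = 134
Milton→Hollow→Orwell→Cedar→Juniper→Dale→Milton: 21+17+22+33+17+25 = 135
Milton→Hollow→Orwell→Juniper→Dale→Cedar→Milton: 21+17+11+17+19+14 = 99
Milton→Hollow→Orwell→Juniper→Cedar→Dale→Milton: 21+17+11+33+19+25 = 126
Milton→Hollow→Dale→Orwell→Cedar→Juniper→Milton: 21+11+6+22+33+38 = 131
Milton→Hollow→Dale→Orwell→Juniper→Cedar→Milton: 21+11+6+11+33+14 = 96
Milton→Hollow→Dale→Cedar→Orwell→Juniper→Milton: 21+11+19+22+11+38 = 122
Milton→Hollow→Dale→Cedar→Juniper→Orwell→Milton: 21+11+19+33+11+27 = 122
Milton→Hollow→Dale→Juniper→Orwell→Cedar→Milton: 21+11+17+11+22+14 = 96
Milton→Hollow→Dale→Juniper→Cedar→Orwell→Milton: 21+11+17+33+22+27 = 131
Milton→Hollow→Cedar→Orwell→Dale→Juniper→Milton: 21+25+22+6+17+38 = 129
Milton→Hollow→Cedar→Orwell→Juniper→Dale→Milton: 21+25+22+11+17+25 = 121
… (46 more)
The minimum is 96.
One optimal route: Milton → Hollow → Dale → Orwell → Juniper → Cedar → Milton (or its reverse).

96 m — the shortest possible round trip.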